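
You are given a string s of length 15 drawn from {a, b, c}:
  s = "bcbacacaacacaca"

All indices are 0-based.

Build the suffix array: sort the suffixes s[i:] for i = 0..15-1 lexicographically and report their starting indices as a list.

[14, 7, 12, 5, 10, 3, 8, 2, 0, 13, 6, 11, 4, 9, 1]

rank | idx | suffix
   0 |  14 | a
   1 |   7 | aacacaca
   2 |  12 | aca
   3 |   5 | acaacacaca
   4 |  10 | acaca
   5 |   3 | acacaacacaca
   6 |   8 | acacaca
   7 |   2 | bacacaacacaca
   8 |   0 | bcbacacaacacaca
   9 |  13 | ca
  10 |   6 | caacacaca
  11 |  11 | caca
  12 |   4 | cacaacacaca
  13 |   9 | cacaca
  14 |   1 | cbacacaacacaca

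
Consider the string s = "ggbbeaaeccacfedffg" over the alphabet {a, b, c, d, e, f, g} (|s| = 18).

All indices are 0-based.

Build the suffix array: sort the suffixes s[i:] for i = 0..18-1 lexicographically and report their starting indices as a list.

sorted suffixes:
  #0 SA[0]=5  'aaeccacfedffg'
  #1 SA[1]=10  'acfedffg'
  #2 SA[2]=6  'aeccacfedffg'
  #3 SA[3]=2  'bbeaaeccacfedffg'
  #4 SA[4]=3  'beaaeccacfedffg'
  #5 SA[5]=9  'cacfedffg'
  #6 SA[6]=8  'ccacfedffg'
  #7 SA[7]=11  'cfedffg'
  #8 SA[8]=14  'dffg'
  #9 SA[9]=4  'eaaeccacfedffg'
  #10 SA[10]=7  'eccacfedffg'
  #11 SA[11]=13  'edffg'
  #12 SA[12]=12  'fedffg'
  #13 SA[13]=15  'ffg'
  #14 SA[14]=16  'fg'
  #15 SA[15]=17  'g'
  #16 SA[16]=1  'gbbeaaeccacfedffg'
  #17 SA[17]=0  'ggbbeaaeccacfedffg'

[5, 10, 6, 2, 3, 9, 8, 11, 14, 4, 7, 13, 12, 15, 16, 17, 1, 0]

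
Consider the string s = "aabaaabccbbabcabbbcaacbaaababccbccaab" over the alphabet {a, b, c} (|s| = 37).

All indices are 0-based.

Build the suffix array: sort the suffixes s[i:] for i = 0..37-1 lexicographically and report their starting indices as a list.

[23, 3, 34, 0, 24, 4, 19, 35, 1, 25, 14, 11, 5, 27, 20, 36, 22, 2, 10, 26, 9, 15, 16, 17, 12, 31, 6, 28, 33, 18, 13, 21, 8, 30, 32, 7, 29]

rank→(start, suffix):
  0 → (23, 'aaababccbccaab')
  1 → (3, 'aaabccbbabcabbbcaacbaaababccbccaab')
  2 → (34, 'aab')
  3 → (0, 'aabaaabccbbabcabbbcaacbaaababccbccaab')
  4 → (24, 'aababccbccaab')
  5 → (4, 'aabccbbabcabbbcaacbaaababccbccaab')
  6 → (19, 'aacbaaababccbccaab')
  7 → (35, 'ab')
  8 → (1, 'abaaabccbbabcabbbcaacbaaababccbccaab')
  9 → (25, 'ababccbccaab')
  10 → (14, 'abbbcaacbaaababccbccaab')
  11 → (11, 'abcabbbcaacbaaababccbccaab')
  12 → (5, 'abccbbabcabbbcaacbaaababccbccaab')
  13 → (27, 'abccbccaab')
  14 → (20, 'acbaaababccbccaab')
  15 → (36, 'b')
  16 → (22, 'baaababccbccaab')
  17 → (2, 'baaabccbbabcabbbcaacbaaababccbccaab')
  18 → (10, 'babcabbbcaacbaaababccbccaab')
  19 → (26, 'babccbccaab')
  20 → (9, 'bbabcabbbcaacbaaababccbccaab')
  21 → (15, 'bbbcaacbaaababccbccaab')
  22 → (16, 'bbcaacbaaababccbccaab')
  23 → (17, 'bcaacbaaababccbccaab')
  24 → (12, 'bcabbbcaacbaaababccbccaab')
  25 → (31, 'bccaab')
  26 → (6, 'bccbbabcabbbcaacbaaababccbccaab')
  27 → (28, 'bccbccaab')
  28 → (33, 'caab')
  29 → (18, 'caacbaaababccbccaab')
  30 → (13, 'cabbbcaacbaaababccbccaab')
  31 → (21, 'cbaaababccbccaab')
  32 → (8, 'cbbabcabbbcaacbaaababccbccaab')
  33 → (30, 'cbccaab')
  34 → (32, 'ccaab')
  35 → (7, 'ccbbabcabbbcaacbaaababccbccaab')
  36 → (29, 'ccbccaab')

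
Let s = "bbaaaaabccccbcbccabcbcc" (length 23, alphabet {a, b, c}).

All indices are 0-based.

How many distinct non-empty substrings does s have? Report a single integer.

rank | idx | suffix
   0 |   2 | aaaaabccccbcbccabcbcc
   1 |   3 | aaaabccccbcbccabcbcc
   2 |   4 | aaabccccbcbccabcbcc
   3 |   5 | aabccccbcbccabcbcc
   4 |  17 | abcbcc
   5 |   6 | abccccbcbccabcbcc
   6 |   1 | baaaaabccccbcbccabcbcc
   7 |   0 | bbaaaaabccccbcbccabcbcc
   8 |  18 | bcbcc
   9 |  12 | bcbccabcbcc
  10 |  20 | bcc
  11 |  14 | bccabcbcc
  12 |   7 | bccccbcbccabcbcc
  13 |  22 | c
  14 |  16 | cabcbcc
  15 |  11 | cbcbccabcbcc
  16 |  19 | cbcc
  17 |  13 | cbccabcbcc
  18 |  21 | cc
  19 |  15 | ccabcbcc
  20 |  10 | ccbcbccabcbcc
  21 |   9 | cccbcbccabcbcc
  22 |   8 | ccccbcbccabcbcc

SA = [2, 3, 4, 5, 17, 6, 1, 0, 18, 12, 20, 14, 7, 22, 16, 11, 19, 13, 21, 15, 10, 9, 8]
[i] adj suffixes → lcp
  [1] 2/3 → 4 ('aaaa')
  [2] 3/4 → 3 ('aaa')
  [3] 4/5 → 2 ('aa')
  [4] 5/17 → 1 ('a')
  [5] 17/6 → 3 ('abc')
  [6] 6/1 → 0 ('')
  [7] 1/0 → 1 ('b')
  [8] 0/18 → 1 ('b')
  [9] 18/12 → 5 ('bcbcc')
  [10] 12/20 → 2 ('bc')
  [11] 20/14 → 3 ('bcc')
  [12] 14/7 → 3 ('bcc')
  [13] 7/22 → 0 ('')
  [14] 22/16 → 1 ('c')
  [15] 16/11 → 1 ('c')
  [16] 11/19 → 3 ('cbc')
  [17] 19/13 → 4 ('cbcc')
  [18] 13/21 → 1 ('c')
  [19] 21/15 → 2 ('cc')
  [20] 15/10 → 2 ('cc')
  [21] 10/9 → 2 ('cc')
  [22] 9/8 → 3 ('ccc')

n(n+1)/2 = 23·24/2 = 276
Σ LCP = 0 + 4 + 3 + 2 + 1 + 3 + 0 + 1 + 1 + 5 + 2 + 3 + 3 + 0 + 1 + 1 + 3 + 4 + 1 + 2 + 2 + 2 + 3 = 47
distinct = 276 − 47 = 229

229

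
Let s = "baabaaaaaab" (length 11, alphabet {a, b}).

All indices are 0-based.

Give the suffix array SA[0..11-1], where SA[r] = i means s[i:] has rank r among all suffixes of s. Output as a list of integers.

[4, 5, 6, 7, 8, 1, 9, 2, 10, 3, 0]

rank | idx | suffix
   0 |   4 | aaaaaab
   1 |   5 | aaaaab
   2 |   6 | aaaab
   3 |   7 | aaab
   4 |   8 | aab
   5 |   1 | aabaaaaaab
   6 |   9 | ab
   7 |   2 | abaaaaaab
   8 |  10 | b
   9 |   3 | baaaaaab
  10 |   0 | baabaaaaaab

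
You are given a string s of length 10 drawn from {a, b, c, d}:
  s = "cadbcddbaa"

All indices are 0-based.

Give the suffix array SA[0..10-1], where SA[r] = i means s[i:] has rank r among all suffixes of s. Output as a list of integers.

rank→(start, suffix):
  0 → (9, 'a')
  1 → (8, 'aa')
  2 → (1, 'adbcddbaa')
  3 → (7, 'baa')
  4 → (3, 'bcddbaa')
  5 → (0, 'cadbcddbaa')
  6 → (4, 'cddbaa')
  7 → (6, 'dbaa')
  8 → (2, 'dbcddbaa')
  9 → (5, 'ddbaa')

[9, 8, 1, 7, 3, 0, 4, 6, 2, 5]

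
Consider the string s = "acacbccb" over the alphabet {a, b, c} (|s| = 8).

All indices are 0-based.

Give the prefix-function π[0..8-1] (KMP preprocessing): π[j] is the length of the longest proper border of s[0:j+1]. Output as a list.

[0, 0, 1, 2, 0, 0, 0, 0]

π[0] = 0
j=1 s[j]='c': π[1]=0 (border '')
j=2 s[j]='a': π[2]=1 (border 'a')
j=3 s[j]='c': π[3]=2 (border 'ac')
j=4 s[j]='b': k: 2→0; π[4]=0 (border '')
j=5 s[j]='c': π[5]=0 (border '')
j=6 s[j]='c': π[6]=0 (border '')
j=7 s[j]='b': π[7]=0 (border '')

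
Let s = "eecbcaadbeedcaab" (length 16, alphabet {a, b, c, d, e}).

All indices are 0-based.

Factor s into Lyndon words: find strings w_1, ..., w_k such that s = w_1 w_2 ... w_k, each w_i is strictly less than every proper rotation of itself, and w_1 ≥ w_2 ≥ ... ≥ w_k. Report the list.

["e", "e", "c", "bc", "aadbeedc", "aab"]

emit factor 1: 'e' (i=0, period=1)
emit factor 2: 'e' (i=1, period=1)
emit factor 3: 'c' (i=2, period=1)
emit factor 4: 'bc' (i=3, period=2)
emit factor 5: 'aadbeedc' (i=5, period=8)
emit factor 6: 'aab' (i=13, period=3)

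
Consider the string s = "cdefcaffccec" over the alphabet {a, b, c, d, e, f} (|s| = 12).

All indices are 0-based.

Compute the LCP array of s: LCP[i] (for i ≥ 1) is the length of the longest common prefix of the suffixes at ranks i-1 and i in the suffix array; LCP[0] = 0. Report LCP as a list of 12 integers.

rank→(start, suffix):
  0 → (5, 'affccec')
  1 → (11, 'c')
  2 → (4, 'caffccec')
  3 → (8, 'ccec')
  4 → (0, 'cdefcaffccec')
  5 → (9, 'cec')
  6 → (1, 'defcaffccec')
  7 → (10, 'ec')
  8 → (2, 'efcaffccec')
  9 → (3, 'fcaffccec')
  10 → (7, 'fccec')
  11 → (6, 'ffccec')

SA = [5, 11, 4, 8, 0, 9, 1, 10, 2, 3, 7, 6]
i: (SA[i-1],SA[i]) lcp shared
  1: (5,11) 0 ''
  2: (11,4) 1 'c'
  3: (4,8) 1 'c'
  4: (8,0) 1 'c'
  5: (0,9) 1 'c'
  6: (9,1) 0 ''
  7: (1,10) 0 ''
  8: (10,2) 1 'e'
  9: (2,3) 0 ''
  10: (3,7) 2 'fc'
  11: (7,6) 1 'f'

[0, 0, 1, 1, 1, 1, 0, 0, 1, 0, 2, 1]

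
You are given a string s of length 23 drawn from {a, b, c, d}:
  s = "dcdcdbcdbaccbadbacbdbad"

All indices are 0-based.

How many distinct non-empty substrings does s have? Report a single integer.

rank→(start, suffix):
  0 → (16, 'acbdbad')
  1 → (9, 'accbadbacbdbad')
  2 → (21, 'ad')
  3 → (13, 'adbacbdbad')
  4 → (15, 'bacbdbad')
  5 → (8, 'baccbadbacbdbad')
  6 → (20, 'bad')
  7 → (12, 'badbacbdbad')
  8 → (5, 'bcdbaccbadbacbdbad')
  9 → (18, 'bdbad')
  10 → (11, 'cbadbacbdbad')
  11 → (17, 'cbdbad')
  12 → (10, 'ccbadbacbdbad')
  13 → (6, 'cdbaccbadbacbdbad')
  14 → (3, 'cdbcdbaccbadbacbdbad')
  15 → (1, 'cdcdbcdbaccbadbacbdbad')
  16 → (22, 'd')
  17 → (14, 'dbacbdbad')
  18 → (7, 'dbaccbadbacbdbad')
  19 → (19, 'dbad')
  20 → (4, 'dbcdbaccbadbacbdbad')
  21 → (2, 'dcdbcdbaccbadbacbdbad')
  22 → (0, 'dcdcdbcdbaccbadbacbdbad')

SA = [16, 9, 21, 13, 15, 8, 20, 12, 5, 18, 11, 17, 10, 6, 3, 1, 22, 14, 7, 19, 4, 2, 0]
[i] adj suffixes → lcp
  [1] 16/9 → 2 ('ac')
  [2] 9/21 → 1 ('a')
  [3] 21/13 → 2 ('ad')
  [4] 13/15 → 0 ('')
  [5] 15/8 → 3 ('bac')
  [6] 8/20 → 2 ('ba')
  [7] 20/12 → 3 ('bad')
  [8] 12/5 → 1 ('b')
  [9] 5/18 → 1 ('b')
  [10] 18/11 → 0 ('')
  [11] 11/17 → 2 ('cb')
  [12] 17/10 → 1 ('c')
  [13] 10/6 → 1 ('c')
  [14] 6/3 → 3 ('cdb')
  [15] 3/1 → 2 ('cd')
  [16] 1/22 → 0 ('')
  [17] 22/14 → 1 ('d')
  [18] 14/7 → 4 ('dbac')
  [19] 7/19 → 3 ('dba')
  [20] 19/4 → 2 ('db')
  [21] 4/2 → 1 ('d')
  [22] 2/0 → 3 ('dcd')

n(n+1)/2 = 23·24/2 = 276
Σ LCP = 0 + 2 + 1 + 2 + 0 + 3 + 2 + 3 + 1 + 1 + 0 + 2 + 1 + 1 + 3 + 2 + 0 + 1 + 4 + 3 + 2 + 1 + 3 = 38
distinct = 276 − 38 = 238

238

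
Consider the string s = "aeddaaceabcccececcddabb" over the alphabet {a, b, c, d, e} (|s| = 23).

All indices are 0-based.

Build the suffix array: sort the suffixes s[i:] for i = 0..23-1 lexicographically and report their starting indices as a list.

[4, 20, 8, 5, 0, 22, 21, 9, 10, 16, 11, 17, 6, 14, 12, 3, 19, 2, 18, 7, 15, 13, 1]

sorted suffixes:
  #0 SA[0]=4  'aaceabcccececcddabb'
  #1 SA[1]=20  'abb'
  #2 SA[2]=8  'abcccececcddabb'
  #3 SA[3]=5  'aceabcccececcddabb'
  #4 SA[4]=0  'aeddaaceabcccececcddabb'
  #5 SA[5]=22  'b'
  #6 SA[6]=21  'bb'
  #7 SA[7]=9  'bcccececcddabb'
  #8 SA[8]=10  'cccececcddabb'
  #9 SA[9]=16  'ccddabb'
  #10 SA[10]=11  'ccececcddabb'
  #11 SA[11]=17  'cddabb'
  #12 SA[12]=6  'ceabcccececcddabb'
  #13 SA[13]=14  'ceccddabb'
  #14 SA[14]=12  'cececcddabb'
  #15 SA[15]=3  'daaceabcccececcddabb'
  #16 SA[16]=19  'dabb'
  #17 SA[17]=2  'ddaaceabcccececcddabb'
  #18 SA[18]=18  'ddabb'
  #19 SA[19]=7  'eabcccececcddabb'
  #20 SA[20]=15  'eccddabb'
  #21 SA[21]=13  'ececcddabb'
  #22 SA[22]=1  'eddaaceabcccececcddabb'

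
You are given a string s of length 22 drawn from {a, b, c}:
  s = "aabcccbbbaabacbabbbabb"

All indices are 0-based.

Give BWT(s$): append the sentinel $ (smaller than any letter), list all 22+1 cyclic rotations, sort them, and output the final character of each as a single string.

rank  rotation                 last
    0  $aabcccbbbaabacbabbbabb  b
    1  aabacbabbbabb$aabcccbbb  b
    2  aabcccbbbaabacbabbbabb$  $
    3  abacbabbbabb$aabcccbbba  a
    4  abb$aabcccbbbaabacbabbb  b
    5  abbbabb$aabcccbbbaabacb  b
    6  abcccbbbaabacbabbbabb$a  a
    7  acbabbbabb$aabcccbbbaab  b
    8  b$aabcccbbbaabacbabbbab  b
    9  baabacbabbbabb$aabcccbb  b
   10  babb$aabcccbbbaabacbabb  b
   11  babbbabb$aabcccbbbaabac  c
   12  bacbabbbabb$aabcccbbbaa  a
   13  bb$aabcccbbbaabacbabbba  a
   14  bbaabacbabbbabb$aabcccb  b
   15  bbabb$aabcccbbbaabacbab  b
   16  bbbaabacbabbbabb$aabccc  c
   17  bbbabb$aabcccbbbaabacba  a
   18  bcccbbbaabacbabbbabb$aa  a
   19  cbabbbabb$aabcccbbbaaba  a
   20  cbbbaabacbabbbabb$aabcc  c
   21  ccbbbaabacbabbbabb$aabc  c
   22  cccbbbaabacbabbbabb$aab  b

bb$abbabbbbcaabbcaaaccb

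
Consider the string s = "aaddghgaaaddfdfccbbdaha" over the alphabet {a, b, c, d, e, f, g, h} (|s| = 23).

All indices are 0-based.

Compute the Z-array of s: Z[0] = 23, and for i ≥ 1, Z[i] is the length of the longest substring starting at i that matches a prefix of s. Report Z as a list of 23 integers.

[23, 1, 0, 0, 0, 0, 0, 2, 4, 1, 0, 0, 0, 0, 0, 0, 0, 0, 0, 0, 1, 0, 1]

Z[0]=23
i=1: outside box; Z[1]=1 scan→box=[1,2)
i=2: outside box; Z[2]=0
i=3: outside box; Z[3]=0
i=4: outside box; Z[4]=0
i=5: outside box; Z[5]=0
i=6: outside box; Z[6]=0
i=7: outside box; Z[7]=2 scan→box=[7,9)
i=8: min(r-i=1, Z[1]=1)=1; Z[8]=4 scan→box=[8,12)
i=9: min(r-i=3, Z[1]=1)=1; Z[9]=1
i=10: min(r-i=2, Z[2]=0)=0; Z[10]=0
i=11: min(r-i=1, Z[3]=0)=0; Z[11]=0
i=12: outside box; Z[12]=0
i=13: outside box; Z[13]=0
i=14: outside box; Z[14]=0
i=15: outside box; Z[15]=0
i=16: outside box; Z[16]=0
i=17: outside box; Z[17]=0
i=18: outside box; Z[18]=0
i=19: outside box; Z[19]=0
i=20: outside box; Z[20]=1 scan→box=[20,21)
i=21: outside box; Z[21]=0
i=22: outside box; Z[22]=1 scan→box=[22,23)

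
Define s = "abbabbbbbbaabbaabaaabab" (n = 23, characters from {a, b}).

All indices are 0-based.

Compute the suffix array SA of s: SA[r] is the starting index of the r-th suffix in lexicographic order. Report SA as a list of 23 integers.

rank→(start, suffix):
  0 → (17, 'aaabab')
  1 → (14, 'aabaaabab')
  2 → (18, 'aabab')
  3 → (10, 'aabbaabaaabab')
  4 → (21, 'ab')
  5 → (15, 'abaaabab')
  6 → (19, 'abab')
  7 → (11, 'abbaabaaabab')
  8 → (0, 'abbabbbbbbaabbaabaaabab')
  9 → (3, 'abbbbbbaabbaabaaabab')
  10 → (22, 'b')
  11 → (16, 'baaabab')
  12 → (13, 'baabaaabab')
  13 → (9, 'baabbaabaaabab')
  14 → (20, 'bab')
  15 → (2, 'babbbbbbaabbaabaaabab')
  16 → (12, 'bbaabaaabab')
  17 → (8, 'bbaabbaabaaabab')
  18 → (1, 'bbabbbbbbaabbaabaaabab')
  19 → (7, 'bbbaabbaabaaabab')
  20 → (6, 'bbbbaabbaabaaabab')
  21 → (5, 'bbbbbaabbaabaaabab')
  22 → (4, 'bbbbbbaabbaabaaabab')

[17, 14, 18, 10, 21, 15, 19, 11, 0, 3, 22, 16, 13, 9, 20, 2, 12, 8, 1, 7, 6, 5, 4]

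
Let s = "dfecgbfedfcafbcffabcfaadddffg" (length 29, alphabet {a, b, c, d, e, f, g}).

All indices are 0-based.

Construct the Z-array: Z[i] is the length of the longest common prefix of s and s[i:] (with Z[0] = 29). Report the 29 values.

Z[0]=29
i=1: outside box; Z[1]=0
i=2: outside box; Z[2]=0
i=3: outside box; Z[3]=0
i=4: outside box; Z[4]=0
i=5: outside box; Z[5]=0
i=6: outside box; Z[6]=0
i=7: outside box; Z[7]=0
i=8: outside box; Z[8]=2 grow→box=[8,10)
i=9: min(r-i=1, Z[1]=0)=0; Z[9]=0
i=10: outside box; Z[10]=0
i=11: outside box; Z[11]=0
i=12: outside box; Z[12]=0
i=13: outside box; Z[13]=0
i=14: outside box; Z[14]=0
i=15: outside box; Z[15]=0
i=16: outside box; Z[16]=0
i=17: outside box; Z[17]=0
i=18: outside box; Z[18]=0
i=19: outside box; Z[19]=0
i=20: outside box; Z[20]=0
i=21: outside box; Z[21]=0
i=22: outside box; Z[22]=0
i=23: outside box; Z[23]=1 grow→box=[23,24)
i=24: outside box; Z[24]=1 grow→box=[24,25)
i=25: outside box; Z[25]=2 grow→box=[25,27)
i=26: min(r-i=1, Z[1]=0)=0; Z[26]=0
i=27: outside box; Z[27]=0
i=28: outside box; Z[28]=0

[29, 0, 0, 0, 0, 0, 0, 0, 2, 0, 0, 0, 0, 0, 0, 0, 0, 0, 0, 0, 0, 0, 0, 1, 1, 2, 0, 0, 0]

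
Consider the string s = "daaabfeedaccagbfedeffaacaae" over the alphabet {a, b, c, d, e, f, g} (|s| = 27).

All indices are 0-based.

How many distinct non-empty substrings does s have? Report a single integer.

rank→(start, suffix):
  0 → (1, 'aaabfeedaccagbfedeffaacaae')
  1 → (2, 'aabfeedaccagbfedeffaacaae')
  2 → (21, 'aacaae')
  3 → (24, 'aae')
  4 → (3, 'abfeedaccagbfedeffaacaae')
  5 → (22, 'acaae')
  6 → (9, 'accagbfedeffaacaae')
  7 → (25, 'ae')
  8 → (12, 'agbfedeffaacaae')
  9 → (14, 'bfedeffaacaae')
  10 → (4, 'bfeedaccagbfedeffaacaae')
  11 → (23, 'caae')
  12 → (11, 'cagbfedeffaacaae')
  13 → (10, 'ccagbfedeffaacaae')
  14 → (0, 'daaabfeedaccagbfedeffaacaae')
  15 → (8, 'daccagbfedeffaacaae')
  16 → (17, 'deffaacaae')
  17 → (26, 'e')
  18 → (7, 'edaccagbfedeffaacaae')
  19 → (16, 'edeffaacaae')
  20 → (6, 'eedaccagbfedeffaacaae')
  21 → (18, 'effaacaae')
  22 → (20, 'faacaae')
  23 → (15, 'fedeffaacaae')
  24 → (5, 'feedaccagbfedeffaacaae')
  25 → (19, 'ffaacaae')
  26 → (13, 'gbfedeffaacaae')

SA = [1, 2, 21, 24, 3, 22, 9, 25, 12, 14, 4, 23, 11, 10, 0, 8, 17, 26, 7, 16, 6, 18, 20, 15, 5, 19, 13]
rank  pair      lcp
   1  s[1:],s[2:]  2  'aa'
   2  s[2:],s[21:]  2  'aa'
   3  s[21:],s[24:]  2  'aa'
   4  s[24:],s[3:]  1  'a'
   5  s[3:],s[22:]  1  'a'
   6  s[22:],s[9:]  2  'ac'
   7  s[9:],s[25:]  1  'a'
   8  s[25:],s[12:]  1  'a'
   9  s[12:],s[14:]  0  ''
  10  s[14:],s[4:]  3  'bfe'
  11  s[4:],s[23:]  0  ''
  12  s[23:],s[11:]  2  'ca'
  13  s[11:],s[10:]  1  'c'
  14  s[10:],s[0:]  0  ''
  15  s[0:],s[8:]  2  'da'
  16  s[8:],s[17:]  1  'd'
  17  s[17:],s[26:]  0  ''
  18  s[26:],s[7:]  1  'e'
  19  s[7:],s[16:]  2  'ed'
  20  s[16:],s[6:]  1  'e'
  21  s[6:],s[18:]  1  'e'
  22  s[18:],s[20:]  0  ''
  23  s[20:],s[15:]  1  'f'
  24  s[15:],s[5:]  2  'fe'
  25  s[5:],s[19:]  1  'f'
  26  s[19:],s[13:]  0  ''

n(n+1)/2 = 27·28/2 = 378
Σ LCP = 0 + 2 + 2 + 2 + 1 + 1 + 2 + 1 + 1 + 0 + 3 + 0 + 2 + 1 + 0 + 2 + 1 + 0 + 1 + 2 + 1 + 1 + 0 + 1 + 2 + 1 + 0 = 30
distinct = 378 − 30 = 348

348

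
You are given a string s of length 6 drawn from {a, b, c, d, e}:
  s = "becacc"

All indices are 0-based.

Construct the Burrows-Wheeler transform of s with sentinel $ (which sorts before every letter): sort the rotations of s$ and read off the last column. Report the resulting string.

cc$ceab

rank  rotation last
    0  $becacc  c
    1  acc$bec  c
    2  becacc$  $
    3  c$becac  c
    4  cacc$be  e
    5  cc$beca  a
    6  ecacc$b  b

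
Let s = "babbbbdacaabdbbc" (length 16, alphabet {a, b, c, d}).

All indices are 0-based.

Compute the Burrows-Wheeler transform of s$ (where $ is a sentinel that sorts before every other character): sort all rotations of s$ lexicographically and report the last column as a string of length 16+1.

rank  rotation           last
    0  $babbbbdacaabdbbc  c
    1  aabdbbc$babbbbdac  c
    2  abbbbdacaabdbbc$b  b
    3  abdbbc$babbbbdaca  a
    4  acaabdbbc$babbbbd  d
    5  babbbbdacaabdbbc$  $
    6  bbbbdacaabdbbc$ba  a
    7  bbbdacaabdbbc$bab  b
    8  bbc$babbbbdacaabd  d
    9  bbdacaabdbbc$babb  b
   10  bc$babbbbdacaabdb  b
   11  bdacaabdbbc$babbb  b
   12  bdbbc$babbbbdacaa  a
   13  c$babbbbdacaabdbb  b
   14  caabdbbc$babbbbda  a
   15  dacaabdbbc$babbbb  b
   16  dbbc$babbbbdacaab  b

ccbad$abdbbbababb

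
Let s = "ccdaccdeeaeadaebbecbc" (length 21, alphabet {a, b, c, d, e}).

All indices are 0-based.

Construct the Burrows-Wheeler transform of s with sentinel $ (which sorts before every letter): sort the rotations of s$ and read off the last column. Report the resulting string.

cdeedecbbe$acccacaeabd

rank  rotation                last
    0  $ccdaccdeeaeadaebbecbc  c
    1  accdeeaeadaebbecbc$ccd  d
    2  adaebbecbc$ccdaccdeeae  e
    3  aeadaebbecbc$ccdaccdee  e
    4  aebbecbc$ccdaccdeeaead  d
    5  bbecbc$ccdaccdeeaeadae  e
    6  bc$ccdaccdeeaeadaebbec  c
    7  becbc$ccdaccdeeaeadaeb  b
    8  c$ccdaccdeeaeadaebbecb  b
    9  cbc$ccdaccdeeaeadaebbe  e
   10  ccdaccdeeaeadaebbecbc$  $
   11  ccdeeaeadaebbecbc$ccda  a
   12  cdaccdeeaeadaebbecbc$c  c
   13  cdeeaeadaebbecbc$ccdac  c
   14  daccdeeaeadaebbecbc$cc  c
   15  daebbecbc$ccdaccdeeaea  a
   16  deeaeadaebbecbc$ccdacc  c
   17  eadaebbecbc$ccdaccdeea  a
   18  eaeadaebbecbc$ccdaccde  e
   19  ebbecbc$ccdaccdeeaeada  a
   20  ecbc$ccdaccdeeaeadaebb  b
   21  eeaeadaebbecbc$ccdaccd  d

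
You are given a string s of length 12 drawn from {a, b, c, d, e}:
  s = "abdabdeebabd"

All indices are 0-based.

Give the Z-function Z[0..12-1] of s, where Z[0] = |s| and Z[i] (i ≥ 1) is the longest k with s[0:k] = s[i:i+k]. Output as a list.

Z[0]=12
i=1: outside box; Z[1]=0
i=2: outside box; Z[2]=0
i=3: outside box; Z[3]=3 extend→box=[3,6)
i=4: min(r-i=2, Z[1]=0)=0; Z[4]=0
i=5: min(r-i=1, Z[2]=0)=0; Z[5]=0
i=6: outside box; Z[6]=0
i=7: outside box; Z[7]=0
i=8: outside box; Z[8]=0
i=9: outside box; Z[9]=3 extend→box=[9,12)
i=10: min(r-i=2, Z[1]=0)=0; Z[10]=0
i=11: min(r-i=1, Z[2]=0)=0; Z[11]=0

[12, 0, 0, 3, 0, 0, 0, 0, 0, 3, 0, 0]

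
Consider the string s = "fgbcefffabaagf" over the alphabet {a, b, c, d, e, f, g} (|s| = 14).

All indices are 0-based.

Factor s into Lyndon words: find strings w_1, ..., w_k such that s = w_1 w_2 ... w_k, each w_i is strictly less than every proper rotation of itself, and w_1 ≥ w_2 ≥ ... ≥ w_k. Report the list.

emit factor 1: 'fg' (i=0, period=2)
emit factor 2: 'bcefff' (i=2, period=6)
emit factor 3: 'ab' (i=8, period=2)
emit factor 4: 'aagf' (i=10, period=4)

["fg", "bcefff", "ab", "aagf"]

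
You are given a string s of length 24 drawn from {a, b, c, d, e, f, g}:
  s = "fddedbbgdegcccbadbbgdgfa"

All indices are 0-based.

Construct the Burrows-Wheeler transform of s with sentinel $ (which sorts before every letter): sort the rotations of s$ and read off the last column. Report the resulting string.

rank  rotation                   last
    0  $fddedbbgdegcccbadbbgdgfa  a
    1  a$fddedbbgdegcccbadbbgdgf  f
    2  adbbgdgfa$fddedbbgdegcccb  b
    3  badbbgdgfa$fddedbbgdegccc  c
    4  bbgdegcccbadbbgdgfa$fdded  d
    5  bbgdgfa$fddedbbgdegcccbad  d
    6  bgdegcccbadbbgdgfa$fddedb  b
    7  bgdgfa$fddedbbgdegcccbadb  b
    8  cbadbbgdgfa$fddedbbgdegcc  c
    9  ccbadbbgdgfa$fddedbbgdegc  c
   10  cccbadbbgdgfa$fddedbbgdeg  g
   11  dbbgdegcccbadbbgdgfa$fdde  e
   12  dbbgdgfa$fddedbbgdegcccba  a
   13  ddedbbgdegcccbadbbgdgfa$f  f
   14  dedbbgdegcccbadbbgdgfa$fd  d
   15  degcccbadbbgdgfa$fddedbbg  g
   16  dgfa$fddedbbgdegcccbadbbg  g
   17  edbbgdegcccbadbbgdgfa$fdd  d
   18  egcccbadbbgdgfa$fddedbbgd  d
   19  fa$fddedbbgdegcccbadbbgdg  g
   20  fddedbbgdegcccbadbbgdgfa$  $
   21  gcccbadbbgdgfa$fddedbbgde  e
   22  gdegcccbadbbgdgfa$fddedbb  b
   23  gdgfa$fddedbbgdegcccbadbb  b
   24  gfa$fddedbbgdegcccbadbbgd  d

afbcddbbccgeafdggddg$ebbd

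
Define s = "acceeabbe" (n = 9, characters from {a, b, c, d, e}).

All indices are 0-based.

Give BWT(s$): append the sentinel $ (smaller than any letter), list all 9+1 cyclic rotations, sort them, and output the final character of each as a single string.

ee$abacbec

rank  rotation    last
    0  $acceeabbe  e
    1  abbe$accee  e
    2  acceeabbe$  $
    3  bbe$acceea  a
    4  be$acceeab  b
    5  cceeabbe$a  a
    6  ceeabbe$ac  c
    7  e$acceeabb  b
    8  eabbe$acce  e
    9  eeabbe$acc  c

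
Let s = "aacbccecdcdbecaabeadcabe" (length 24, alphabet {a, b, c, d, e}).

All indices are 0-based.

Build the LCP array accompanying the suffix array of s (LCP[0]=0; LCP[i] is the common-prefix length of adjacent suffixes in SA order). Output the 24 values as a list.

rank→(start, suffix):
  0 → (14, 'aabeadcabe')
  1 → (0, 'aacbccecdcdbecaabeadcabe')
  2 → (21, 'abe')
  3 → (15, 'abeadcabe')
  4 → (1, 'acbccecdcdbecaabeadcabe')
  5 → (18, 'adcabe')
  6 → (3, 'bccecdcdbecaabeadcabe')
  7 → (22, 'be')
  8 → (16, 'beadcabe')
  9 → (11, 'becaabeadcabe')
  10 → (13, 'caabeadcabe')
  11 → (20, 'cabe')
  12 → (2, 'cbccecdcdbecaabeadcabe')
  13 → (4, 'ccecdcdbecaabeadcabe')
  14 → (9, 'cdbecaabeadcabe')
  15 → (7, 'cdcdbecaabeadcabe')
  16 → (5, 'cecdcdbecaabeadcabe')
  17 → (10, 'dbecaabeadcabe')
  18 → (19, 'dcabe')
  19 → (8, 'dcdbecaabeadcabe')
  20 → (23, 'e')
  21 → (17, 'eadcabe')
  22 → (12, 'ecaabeadcabe')
  23 → (6, 'ecdcdbecaabeadcabe')

SA = [14, 0, 21, 15, 1, 18, 3, 22, 16, 11, 13, 20, 2, 4, 9, 7, 5, 10, 19, 8, 23, 17, 12, 6]
i: (SA[i-1],SA[i]) lcp shared
  1: (14,0) 2 'aa'
  2: (0,21) 1 'a'
  3: (21,15) 3 'abe'
  4: (15,1) 1 'a'
  5: (1,18) 1 'a'
  6: (18,3) 0 ''
  7: (3,22) 1 'b'
  8: (22,16) 2 'be'
  9: (16,11) 2 'be'
  10: (11,13) 0 ''
  11: (13,20) 2 'ca'
  12: (20,2) 1 'c'
  13: (2,4) 1 'c'
  14: (4,9) 1 'c'
  15: (9,7) 2 'cd'
  16: (7,5) 1 'c'
  17: (5,10) 0 ''
  18: (10,19) 1 'd'
  19: (19,8) 2 'dc'
  20: (8,23) 0 ''
  21: (23,17) 1 'e'
  22: (17,12) 1 'e'
  23: (12,6) 2 'ec'

[0, 2, 1, 3, 1, 1, 0, 1, 2, 2, 0, 2, 1, 1, 1, 2, 1, 0, 1, 2, 0, 1, 1, 2]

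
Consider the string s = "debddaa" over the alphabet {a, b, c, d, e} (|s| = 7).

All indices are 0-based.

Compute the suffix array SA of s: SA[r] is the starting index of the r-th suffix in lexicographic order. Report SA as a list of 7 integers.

[6, 5, 2, 4, 3, 0, 1]

rank→(start, suffix):
  0 → (6, 'a')
  1 → (5, 'aa')
  2 → (2, 'bddaa')
  3 → (4, 'daa')
  4 → (3, 'ddaa')
  5 → (0, 'debddaa')
  6 → (1, 'ebddaa')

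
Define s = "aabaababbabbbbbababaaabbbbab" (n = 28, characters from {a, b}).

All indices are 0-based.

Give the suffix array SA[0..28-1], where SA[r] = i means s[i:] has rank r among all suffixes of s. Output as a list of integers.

rank | idx | suffix
   0 |  19 | aaabbbbab
   1 |   0 | aabaababbabbbbbababaaabbbbab
   2 |   3 | aababbabbbbbababaaabbbbab
   3 |  20 | aabbbbab
   4 |  26 | ab
   5 |  17 | abaaabbbbab
   6 |   1 | abaababbabbbbbababaaabbbbab
   7 |  15 | ababaaabbbbab
   8 |   4 | ababbabbbbbababaaabbbbab
   9 |   6 | abbabbbbbababaaabbbbab
  10 |  21 | abbbbab
  11 |   9 | abbbbbababaaabbbbab
  12 |  27 | b
  13 |  18 | baaabbbbab
  14 |   2 | baababbabbbbbababaaabbbbab
  15 |  25 | bab
  16 |  16 | babaaabbbbab
  17 |  14 | bababaaabbbbab
  18 |   5 | babbabbbbbababaaabbbbab
  19 |   8 | babbbbbababaaabbbbab
  20 |  24 | bbab
  21 |  13 | bbababaaabbbbab
  22 |   7 | bbabbbbbababaaabbbbab
  23 |  23 | bbbab
  24 |  12 | bbbababaaabbbbab
  25 |  22 | bbbbab
  26 |  11 | bbbbababaaabbbbab
  27 |  10 | bbbbbababaaabbbbab

[19, 0, 3, 20, 26, 17, 1, 15, 4, 6, 21, 9, 27, 18, 2, 25, 16, 14, 5, 8, 24, 13, 7, 23, 12, 22, 11, 10]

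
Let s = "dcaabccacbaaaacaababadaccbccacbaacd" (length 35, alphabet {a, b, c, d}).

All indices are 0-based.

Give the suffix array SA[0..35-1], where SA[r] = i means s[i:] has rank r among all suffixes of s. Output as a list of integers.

[10, 11, 15, 2, 12, 31, 16, 18, 3, 13, 7, 28, 22, 32, 20, 9, 30, 17, 19, 4, 25, 14, 1, 6, 27, 8, 29, 24, 5, 26, 23, 33, 34, 21, 0]

rank | idx | suffix
   0 |  10 | aaaacaababadaccbccacbaacd
   1 |  11 | aaacaababadaccbccacbaacd
   2 |  15 | aababadaccbccacbaacd
   3 |   2 | aabccacbaaaacaababadaccbccacbaacd
   4 |  12 | aacaababadaccbccacbaacd
   5 |  31 | aacd
   6 |  16 | ababadaccbccacbaacd
   7 |  18 | abadaccbccacbaacd
   8 |   3 | abccacbaaaacaababadaccbccacbaacd
   9 |  13 | acaababadaccbccacbaacd
  10 |   7 | acbaaaacaababadaccbccacbaacd
  11 |  28 | acbaacd
  12 |  22 | accbccacbaacd
  13 |  32 | acd
  14 |  20 | adaccbccacbaacd
  15 |   9 | baaaacaababadaccbccacbaacd
  16 |  30 | baacd
  17 |  17 | babadaccbccacbaacd
  18 |  19 | badaccbccacbaacd
  19 |   4 | bccacbaaaacaababadaccbccacbaacd
  20 |  25 | bccacbaacd
  21 |  14 | caababadaccbccacbaacd
  22 |   1 | caabccacbaaaacaababadaccbccacbaacd
  23 |   6 | cacbaaaacaababadaccbccacbaacd
  24 |  27 | cacbaacd
  25 |   8 | cbaaaacaababadaccbccacbaacd
  26 |  29 | cbaacd
  27 |  24 | cbccacbaacd
  28 |   5 | ccacbaaaacaababadaccbccacbaacd
  29 |  26 | ccacbaacd
  30 |  23 | ccbccacbaacd
  31 |  33 | cd
  32 |  34 | d
  33 |  21 | daccbccacbaacd
  34 |   0 | dcaabccacbaaaacaababadaccbccacbaacd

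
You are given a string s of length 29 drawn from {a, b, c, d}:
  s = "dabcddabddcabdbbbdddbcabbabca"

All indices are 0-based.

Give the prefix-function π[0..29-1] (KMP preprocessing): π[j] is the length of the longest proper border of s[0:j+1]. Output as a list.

[0, 0, 0, 0, 1, 1, 2, 3, 1, 1, 0, 0, 0, 1, 0, 0, 0, 1, 1, 1, 0, 0, 0, 0, 0, 0, 0, 0, 0]

π[0] = 0
j=1 s[j]='a': π[1]=0 (border '')
j=2 s[j]='b': π[2]=0 (border '')
j=3 s[j]='c': π[3]=0 (border '')
j=4 s[j]='d': π[4]=1 (border 'd')
j=5 s[j]='d': k: 1→0; π[5]=1 (border 'd')
j=6 s[j]='a': π[6]=2 (border 'da')
j=7 s[j]='b': π[7]=3 (border 'dab')
j=8 s[j]='d': k: 3→0; π[8]=1 (border 'd')
j=9 s[j]='d': k: 1→0; π[9]=1 (border 'd')
j=10 s[j]='c': k: 1→0; π[10]=0 (border '')
j=11 s[j]='a': π[11]=0 (border '')
j=12 s[j]='b': π[12]=0 (border '')
j=13 s[j]='d': π[13]=1 (border 'd')
j=14 s[j]='b': k: 1→0; π[14]=0 (border '')
j=15 s[j]='b': π[15]=0 (border '')
j=16 s[j]='b': π[16]=0 (border '')
j=17 s[j]='d': π[17]=1 (border 'd')
j=18 s[j]='d': k: 1→0; π[18]=1 (border 'd')
j=19 s[j]='d': k: 1→0; π[19]=1 (border 'd')
j=20 s[j]='b': k: 1→0; π[20]=0 (border '')
j=21 s[j]='c': π[21]=0 (border '')
j=22 s[j]='a': π[22]=0 (border '')
j=23 s[j]='b': π[23]=0 (border '')
j=24 s[j]='b': π[24]=0 (border '')
j=25 s[j]='a': π[25]=0 (border '')
j=26 s[j]='b': π[26]=0 (border '')
j=27 s[j]='c': π[27]=0 (border '')
j=28 s[j]='a': π[28]=0 (border '')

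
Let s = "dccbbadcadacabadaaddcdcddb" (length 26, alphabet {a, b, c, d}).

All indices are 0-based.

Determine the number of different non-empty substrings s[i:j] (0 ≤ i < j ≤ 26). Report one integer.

315

rank | idx | suffix
   0 |  16 | aaddcdcddb
   1 |  12 | abadaaddcdcddb
   2 |  10 | acabadaaddcdcddb
   3 |  14 | adaaddcdcddb
   4 |   8 | adacabadaaddcdcddb
   5 |   5 | adcadacabadaaddcdcddb
   6 |  17 | addcdcddb
   7 |  25 | b
   8 |  13 | badaaddcdcddb
   9 |   4 | badcadacabadaaddcdcddb
  10 |   3 | bbadcadacabadaaddcdcddb
  11 |  11 | cabadaaddcdcddb
  12 |   7 | cadacabadaaddcdcddb
  13 |   2 | cbbadcadacabadaaddcdcddb
  14 |   1 | ccbbadcadacabadaaddcdcddb
  15 |  20 | cdcddb
  16 |  22 | cddb
  17 |  15 | daaddcdcddb
  18 |   9 | dacabadaaddcdcddb
  19 |  24 | db
  20 |   6 | dcadacabadaaddcdcddb
  21 |   0 | dccbbadcadacabadaaddcdcddb
  22 |  19 | dcdcddb
  23 |  21 | dcddb
  24 |  23 | ddb
  25 |  18 | ddcdcddb

SA = [16, 12, 10, 14, 8, 5, 17, 25, 13, 4, 3, 11, 7, 2, 1, 20, 22, 15, 9, 24, 6, 0, 19, 21, 23, 18]
i: (SA[i-1],SA[i]) lcp shared
  1: (16,12) 1 'a'
  2: (12,10) 1 'a'
  3: (10,14) 1 'a'
  4: (14,8) 3 'ada'
  5: (8,5) 2 'ad'
  6: (5,17) 2 'ad'
  7: (17,25) 0 ''
  8: (25,13) 1 'b'
  9: (13,4) 3 'bad'
  10: (4,3) 1 'b'
  11: (3,11) 0 ''
  12: (11,7) 2 'ca'
  13: (7,2) 1 'c'
  14: (2,1) 1 'c'
  15: (1,20) 1 'c'
  16: (20,22) 2 'cd'
  17: (22,15) 0 ''
  18: (15,9) 2 'da'
  19: (9,24) 1 'd'
  20: (24,6) 1 'd'
  21: (6,0) 2 'dc'
  22: (0,19) 2 'dc'
  23: (19,21) 3 'dcd'
  24: (21,23) 1 'd'
  25: (23,18) 2 'dd'

n(n+1)/2 = 26·27/2 = 351
Σ LCP = 0 + 1 + 1 + 1 + 3 + 2 + 2 + 0 + 1 + 3 + 1 + 0 + 2 + 1 + 1 + 1 + 2 + 0 + 2 + 1 + 1 + 2 + 2 + 3 + 1 + 2 = 36
distinct = 351 − 36 = 315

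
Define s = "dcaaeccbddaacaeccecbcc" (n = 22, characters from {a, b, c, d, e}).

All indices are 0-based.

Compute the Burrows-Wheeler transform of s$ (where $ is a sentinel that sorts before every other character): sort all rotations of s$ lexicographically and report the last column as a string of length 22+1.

cdcaaccccdaecbeecd$bcaa

rank  rotation                 last
    0  $dcaaeccbddaacaeccecbcc  c
    1  aacaeccecbcc$dcaaeccbdd  d
    2  aaeccbddaacaeccecbcc$dc  c
    3  acaeccecbcc$dcaaeccbdda  a
    4  aeccbddaacaeccecbcc$dca  a
    5  aeccecbcc$dcaaeccbddaac  c
    6  bcc$dcaaeccbddaacaeccec  c
    7  bddaacaeccecbcc$dcaaecc  c
    8  c$dcaaeccbddaacaeccecbc  c
    9  caaeccbddaacaeccecbcc$d  d
   10  caeccecbcc$dcaaeccbddaa  a
   11  cbcc$dcaaeccbddaacaecce  e
   12  cbddaacaeccecbcc$dcaaec  c
   13  cc$dcaaeccbddaacaeccecb  b
   14  ccbddaacaeccecbcc$dcaae  e
   15  ccecbcc$dcaaeccbddaacae  e
   16  cecbcc$dcaaeccbddaacaec  c
   17  daacaeccecbcc$dcaaeccbd  d
   18  dcaaeccbddaacaeccecbcc$  $
   19  ddaacaeccecbcc$dcaaeccb  b
   20  ecbcc$dcaaeccbddaacaecc  c
   21  eccbddaacaeccecbcc$dcaa  a
   22  eccecbcc$dcaaeccbddaaca  a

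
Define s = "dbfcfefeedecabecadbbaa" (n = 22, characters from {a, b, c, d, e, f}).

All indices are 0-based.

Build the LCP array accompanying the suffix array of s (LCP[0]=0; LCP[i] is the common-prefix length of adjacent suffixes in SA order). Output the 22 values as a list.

[0, 1, 1, 1, 0, 1, 1, 1, 0, 2, 1, 0, 2, 1, 0, 3, 1, 1, 1, 0, 1, 2]

sorted suffixes:
  #0 SA[0]=21  'a'
  #1 SA[1]=20  'aa'
  #2 SA[2]=12  'abecadbbaa'
  #3 SA[3]=16  'adbbaa'
  #4 SA[4]=19  'baa'
  #5 SA[5]=18  'bbaa'
  #6 SA[6]=13  'becadbbaa'
  #7 SA[7]=1  'bfcfefeedecabecadbbaa'
  #8 SA[8]=11  'cabecadbbaa'
  #9 SA[9]=15  'cadbbaa'
  #10 SA[10]=3  'cfefeedecabecadbbaa'
  #11 SA[11]=17  'dbbaa'
  #12 SA[12]=0  'dbfcfefeedecabecadbbaa'
  #13 SA[13]=9  'decabecadbbaa'
  #14 SA[14]=10  'ecabecadbbaa'
  #15 SA[15]=14  'ecadbbaa'
  #16 SA[16]=8  'edecabecadbbaa'
  #17 SA[17]=7  'eedecabecadbbaa'
  #18 SA[18]=5  'efeedecabecadbbaa'
  #19 SA[19]=2  'fcfefeedecabecadbbaa'
  #20 SA[20]=6  'feedecabecadbbaa'
  #21 SA[21]=4  'fefeedecabecadbbaa'

SA = [21, 20, 12, 16, 19, 18, 13, 1, 11, 15, 3, 17, 0, 9, 10, 14, 8, 7, 5, 2, 6, 4]
[i] adj suffixes → lcp
  [1] 21/20 → 1 ('a')
  [2] 20/12 → 1 ('a')
  [3] 12/16 → 1 ('a')
  [4] 16/19 → 0 ('')
  [5] 19/18 → 1 ('b')
  [6] 18/13 → 1 ('b')
  [7] 13/1 → 1 ('b')
  [8] 1/11 → 0 ('')
  [9] 11/15 → 2 ('ca')
  [10] 15/3 → 1 ('c')
  [11] 3/17 → 0 ('')
  [12] 17/0 → 2 ('db')
  [13] 0/9 → 1 ('d')
  [14] 9/10 → 0 ('')
  [15] 10/14 → 3 ('eca')
  [16] 14/8 → 1 ('e')
  [17] 8/7 → 1 ('e')
  [18] 7/5 → 1 ('e')
  [19] 5/2 → 0 ('')
  [20] 2/6 → 1 ('f')
  [21] 6/4 → 2 ('fe')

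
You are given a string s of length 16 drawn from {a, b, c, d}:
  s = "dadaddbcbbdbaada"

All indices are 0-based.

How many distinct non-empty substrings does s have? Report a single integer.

rank→(start, suffix):
  0 → (15, 'a')
  1 → (12, 'aada')
  2 → (13, 'ada')
  3 → (1, 'adaddbcbbdbaada')
  4 → (3, 'addbcbbdbaada')
  5 → (11, 'baada')
  6 → (8, 'bbdbaada')
  7 → (6, 'bcbbdbaada')
  8 → (9, 'bdbaada')
  9 → (7, 'cbbdbaada')
  10 → (14, 'da')
  11 → (0, 'dadaddbcbbdbaada')
  12 → (2, 'daddbcbbdbaada')
  13 → (10, 'dbaada')
  14 → (5, 'dbcbbdbaada')
  15 → (4, 'ddbcbbdbaada')

SA = [15, 12, 13, 1, 3, 11, 8, 6, 9, 7, 14, 0, 2, 10, 5, 4]
[i] adj suffixes → lcp
  [1] 15/12 → 1 ('a')
  [2] 12/13 → 1 ('a')
  [3] 13/1 → 3 ('ada')
  [4] 1/3 → 2 ('ad')
  [5] 3/11 → 0 ('')
  [6] 11/8 → 1 ('b')
  [7] 8/6 → 1 ('b')
  [8] 6/9 → 1 ('b')
  [9] 9/7 → 0 ('')
  [10] 7/14 → 0 ('')
  [11] 14/0 → 2 ('da')
  [12] 0/2 → 3 ('dad')
  [13] 2/10 → 1 ('d')
  [14] 10/5 → 2 ('db')
  [15] 5/4 → 1 ('d')

n(n+1)/2 = 16·17/2 = 136
Σ LCP = 0 + 1 + 1 + 3 + 2 + 0 + 1 + 1 + 1 + 0 + 0 + 2 + 3 + 1 + 2 + 1 = 19
distinct = 136 − 19 = 117

117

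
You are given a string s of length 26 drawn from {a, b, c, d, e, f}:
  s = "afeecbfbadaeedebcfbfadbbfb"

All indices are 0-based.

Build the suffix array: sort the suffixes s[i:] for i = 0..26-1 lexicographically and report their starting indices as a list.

rank→(start, suffix):
  0 → (8, 'adaeedebcfbfadbbfb')
  1 → (20, 'adbbfb')
  2 → (10, 'aeedebcfbfadbbfb')
  3 → (0, 'afeecbfbadaeedebcfbfadbbfb')
  4 → (25, 'b')
  5 → (7, 'badaeedebcfbfadbbfb')
  6 → (22, 'bbfb')
  7 → (15, 'bcfbfadbbfb')
  8 → (18, 'bfadbbfb')
  9 → (23, 'bfb')
  10 → (5, 'bfbadaeedebcfbfadbbfb')
  11 → (4, 'cbfbadaeedebcfbfadbbfb')
  12 → (16, 'cfbfadbbfb')
  13 → (9, 'daeedebcfbfadbbfb')
  14 → (21, 'dbbfb')
  15 → (13, 'debcfbfadbbfb')
  16 → (14, 'ebcfbfadbbfb')
  17 → (3, 'ecbfbadaeedebcfbfadbbfb')
  18 → (12, 'edebcfbfadbbfb')
  19 → (2, 'eecbfbadaeedebcfbfadbbfb')
  20 → (11, 'eedebcfbfadbbfb')
  21 → (19, 'fadbbfb')
  22 → (24, 'fb')
  23 → (6, 'fbadaeedebcfbfadbbfb')
  24 → (17, 'fbfadbbfb')
  25 → (1, 'feecbfbadaeedebcfbfadbbfb')

[8, 20, 10, 0, 25, 7, 22, 15, 18, 23, 5, 4, 16, 9, 21, 13, 14, 3, 12, 2, 11, 19, 24, 6, 17, 1]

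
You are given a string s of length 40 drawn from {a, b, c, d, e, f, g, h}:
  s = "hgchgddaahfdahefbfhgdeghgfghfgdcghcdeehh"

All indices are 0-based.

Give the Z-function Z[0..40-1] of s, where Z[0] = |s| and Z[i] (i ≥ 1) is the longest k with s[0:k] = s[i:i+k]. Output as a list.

Z[0]=40
i=1: outside box; Z[1]=0
i=2: outside box; Z[2]=0
i=3: outside box; Z[3]=2 scan→box=[3,5)
i=4: min(r-i=1, Z[1]=0)=0; Z[4]=0
i=5: outside box; Z[5]=0
i=6: outside box; Z[6]=0
i=7: outside box; Z[7]=0
i=8: outside box; Z[8]=0
i=9: outside box; Z[9]=1 scan→box=[9,10)
i=10: outside box; Z[10]=0
i=11: outside box; Z[11]=0
i=12: outside box; Z[12]=0
i=13: outside box; Z[13]=1 scan→box=[13,14)
i=14: outside box; Z[14]=0
i=15: outside box; Z[15]=0
i=16: outside box; Z[16]=0
i=17: outside box; Z[17]=0
i=18: outside box; Z[18]=2 scan→box=[18,20)
i=19: min(r-i=1, Z[1]=0)=0; Z[19]=0
i=20: outside box; Z[20]=0
i=21: outside box; Z[21]=0
i=22: outside box; Z[22]=0
i=23: outside box; Z[23]=2 scan→box=[23,25)
i=24: min(r-i=1, Z[1]=0)=0; Z[24]=0
i=25: outside box; Z[25]=0
i=26: outside box; Z[26]=0
i=27: outside box; Z[27]=1 scan→box=[27,28)
i=28: outside box; Z[28]=0
i=29: outside box; Z[29]=0
i=30: outside box; Z[30]=0
i=31: outside box; Z[31]=0
i=32: outside box; Z[32]=0
i=33: outside box; Z[33]=1 scan→box=[33,34)
i=34: outside box; Z[34]=0
i=35: outside box; Z[35]=0
i=36: outside box; Z[36]=0
i=37: outside box; Z[37]=0
i=38: outside box; Z[38]=1 scan→box=[38,39)
i=39: outside box; Z[39]=1 scan→box=[39,40)

[40, 0, 0, 2, 0, 0, 0, 0, 0, 1, 0, 0, 0, 1, 0, 0, 0, 0, 2, 0, 0, 0, 0, 2, 0, 0, 0, 1, 0, 0, 0, 0, 0, 1, 0, 0, 0, 0, 1, 1]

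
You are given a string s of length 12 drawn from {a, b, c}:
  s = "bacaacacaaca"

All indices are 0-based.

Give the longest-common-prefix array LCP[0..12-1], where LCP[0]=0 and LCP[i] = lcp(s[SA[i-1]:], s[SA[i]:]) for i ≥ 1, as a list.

[0, 1, 4, 1, 3, 6, 3, 0, 0, 2, 5, 2]

rank | idx | suffix
   0 |  11 | a
   1 |   8 | aaca
   2 |   3 | aacacaaca
   3 |   9 | aca
   4 |   6 | acaaca
   5 |   1 | acaacacaaca
   6 |   4 | acacaaca
   7 |   0 | bacaacacaaca
   8 |  10 | ca
   9 |   7 | caaca
  10 |   2 | caacacaaca
  11 |   5 | cacaaca

SA = [11, 8, 3, 9, 6, 1, 4, 0, 10, 7, 2, 5]
rank  pair      lcp
   1  s[11:],s[8:]  1  'a'
   2  s[8:],s[3:]  4  'aaca'
   3  s[3:],s[9:]  1  'a'
   4  s[9:],s[6:]  3  'aca'
   5  s[6:],s[1:]  6  'acaaca'
   6  s[1:],s[4:]  3  'aca'
   7  s[4:],s[0:]  0  ''
   8  s[0:],s[10:]  0  ''
   9  s[10:],s[7:]  2  'ca'
  10  s[7:],s[2:]  5  'caaca'
  11  s[2:],s[5:]  2  'ca'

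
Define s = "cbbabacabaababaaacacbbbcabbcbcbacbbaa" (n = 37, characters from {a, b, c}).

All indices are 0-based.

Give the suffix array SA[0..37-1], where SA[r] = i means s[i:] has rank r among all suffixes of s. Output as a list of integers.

rank→(start, suffix):
  0 → (36, 'a')
  1 → (35, 'aa')
  2 → (14, 'aaacacbbbcabbcbcbacbbaa')
  3 → (9, 'aababaaacacbbbcabbcbcbacbbaa')
  4 → (15, 'aacacbbbcabbcbcbacbbaa')
  5 → (12, 'abaaacacbbbcabbcbcbacbbaa')
  6 → (7, 'abaababaaacacbbbcabbcbcbacbbaa')
  7 → (10, 'ababaaacacbbbcabbcbcbacbbaa')
  8 → (3, 'abacabaababaaacacbbbcabbcbcbacbbaa')
  9 → (24, 'abbcbcbacbbaa')
  10 → (5, 'acabaababaaacacbbbcabbcbcbacbbaa')
  11 → (16, 'acacbbbcabbcbcbacbbaa')
  12 → (31, 'acbbaa')
  13 → (18, 'acbbbcabbcbcbacbbaa')
  14 → (34, 'baa')
  15 → (13, 'baaacacbbbcabbcbcbacbbaa')
  16 → (8, 'baababaaacacbbbcabbcbcbacbbaa')
  17 → (11, 'babaaacacbbbcabbcbcbacbbaa')
  18 → (2, 'babacabaababaaacacbbbcabbcbcbacbbaa')
  19 → (4, 'bacabaababaaacacbbbcabbcbcbacbbaa')
  20 → (30, 'bacbbaa')
  21 → (33, 'bbaa')
  22 → (1, 'bbabacabaababaaacacbbbcabbcbcbacbbaa')
  23 → (20, 'bbbcabbcbcbacbbaa')
  24 → (21, 'bbcabbcbcbacbbaa')
  25 → (25, 'bbcbcbacbbaa')
  26 → (22, 'bcabbcbcbacbbaa')
  27 → (28, 'bcbacbbaa')
  28 → (26, 'bcbcbacbbaa')
  29 → (6, 'cabaababaaacacbbbcabbcbcbacbbaa')
  30 → (23, 'cabbcbcbacbbaa')
  31 → (17, 'cacbbbcabbcbcbacbbaa')
  32 → (29, 'cbacbbaa')
  33 → (32, 'cbbaa')
  34 → (0, 'cbbabacabaababaaacacbbbcabbcbcbacbbaa')
  35 → (19, 'cbbbcabbcbcbacbbaa')
  36 → (27, 'cbcbacbbaa')

[36, 35, 14, 9, 15, 12, 7, 10, 3, 24, 5, 16, 31, 18, 34, 13, 8, 11, 2, 4, 30, 33, 1, 20, 21, 25, 22, 28, 26, 6, 23, 17, 29, 32, 0, 19, 27]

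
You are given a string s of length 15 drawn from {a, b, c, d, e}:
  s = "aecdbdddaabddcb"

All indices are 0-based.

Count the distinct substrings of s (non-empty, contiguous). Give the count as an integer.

rank→(start, suffix):
  0 → (8, 'aabddcb')
  1 → (9, 'abddcb')
  2 → (0, 'aecdbdddaabddcb')
  3 → (14, 'b')
  4 → (10, 'bddcb')
  5 → (4, 'bdddaabddcb')
  6 → (13, 'cb')
  7 → (2, 'cdbdddaabddcb')
  8 → (7, 'daabddcb')
  9 → (3, 'dbdddaabddcb')
  10 → (12, 'dcb')
  11 → (6, 'ddaabddcb')
  12 → (11, 'ddcb')
  13 → (5, 'dddaabddcb')
  14 → (1, 'ecdbdddaabddcb')

SA = [8, 9, 0, 14, 10, 4, 13, 2, 7, 3, 12, 6, 11, 5, 1]
i: (SA[i-1],SA[i]) lcp shared
  1: (8,9) 1 'a'
  2: (9,0) 1 'a'
  3: (0,14) 0 ''
  4: (14,10) 1 'b'
  5: (10,4) 3 'bdd'
  6: (4,13) 0 ''
  7: (13,2) 1 'c'
  8: (2,7) 0 ''
  9: (7,3) 1 'd'
  10: (3,12) 1 'd'
  11: (12,6) 1 'd'
  12: (6,11) 2 'dd'
  13: (11,5) 2 'dd'
  14: (5,1) 0 ''

n(n+1)/2 = 15·16/2 = 120
Σ LCP = 0 + 1 + 1 + 0 + 1 + 3 + 0 + 1 + 0 + 1 + 1 + 1 + 2 + 2 + 0 = 14
distinct = 120 − 14 = 106

106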